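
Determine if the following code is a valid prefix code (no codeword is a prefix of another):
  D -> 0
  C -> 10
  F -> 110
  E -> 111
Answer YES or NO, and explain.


Checking each pair (does one codeword prefix another?):
  D='0' vs C='10': no prefix
  D='0' vs F='110': no prefix
  D='0' vs E='111': no prefix
  C='10' vs D='0': no prefix
  C='10' vs F='110': no prefix
  C='10' vs E='111': no prefix
  F='110' vs D='0': no prefix
  F='110' vs C='10': no prefix
  F='110' vs E='111': no prefix
  E='111' vs D='0': no prefix
  E='111' vs C='10': no prefix
  E='111' vs F='110': no prefix
No violation found over all pairs.

YES -- this is a valid prefix code. No codeword is a prefix of any other codeword.


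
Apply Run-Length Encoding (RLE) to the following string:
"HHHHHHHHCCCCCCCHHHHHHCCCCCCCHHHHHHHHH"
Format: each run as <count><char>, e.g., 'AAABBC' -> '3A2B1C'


Scanning runs left to right:
  i=0: run of 'H' x 8 -> '8H'
  i=8: run of 'C' x 7 -> '7C'
  i=15: run of 'H' x 6 -> '6H'
  i=21: run of 'C' x 7 -> '7C'
  i=28: run of 'H' x 9 -> '9H'

RLE = 8H7C6H7C9H


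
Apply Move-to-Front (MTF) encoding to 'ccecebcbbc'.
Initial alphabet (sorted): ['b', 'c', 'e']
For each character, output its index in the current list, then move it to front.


MTF encoding:
'c': index 1 in ['b', 'c', 'e'] -> ['c', 'b', 'e']
'c': index 0 in ['c', 'b', 'e'] -> ['c', 'b', 'e']
'e': index 2 in ['c', 'b', 'e'] -> ['e', 'c', 'b']
'c': index 1 in ['e', 'c', 'b'] -> ['c', 'e', 'b']
'e': index 1 in ['c', 'e', 'b'] -> ['e', 'c', 'b']
'b': index 2 in ['e', 'c', 'b'] -> ['b', 'e', 'c']
'c': index 2 in ['b', 'e', 'c'] -> ['c', 'b', 'e']
'b': index 1 in ['c', 'b', 'e'] -> ['b', 'c', 'e']
'b': index 0 in ['b', 'c', 'e'] -> ['b', 'c', 'e']
'c': index 1 in ['b', 'c', 'e'] -> ['c', 'b', 'e']


Output: [1, 0, 2, 1, 1, 2, 2, 1, 0, 1]


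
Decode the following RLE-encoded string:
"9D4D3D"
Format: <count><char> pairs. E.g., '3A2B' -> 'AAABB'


Expanding each <count><char> pair:
  9D -> 'DDDDDDDDD'
  4D -> 'DDDD'
  3D -> 'DDD'

Decoded = DDDDDDDDDDDDDDDD


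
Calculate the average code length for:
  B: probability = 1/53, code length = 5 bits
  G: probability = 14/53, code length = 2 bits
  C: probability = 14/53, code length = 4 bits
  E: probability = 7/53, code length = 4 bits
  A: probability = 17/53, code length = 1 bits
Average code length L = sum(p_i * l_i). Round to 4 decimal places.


Weighted contributions p_i * l_i:
  B: (1/53) * 5 = 5/53
  G: (14/53) * 2 = 28/53
  C: (14/53) * 4 = 56/53
  E: (7/53) * 4 = 28/53
  A: (17/53) * 1 = 17/53
Sum = (5 + 28 + 56 + 28 + 17)/53 = 134/53

L = 134/53 = 2.5283 bits/symbol


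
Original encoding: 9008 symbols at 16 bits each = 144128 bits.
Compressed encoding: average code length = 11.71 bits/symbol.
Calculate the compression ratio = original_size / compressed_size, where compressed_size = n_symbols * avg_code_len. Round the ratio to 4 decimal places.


original_size = n_symbols * orig_bits = 9008 * 16 = 144128 bits
compressed_size = n_symbols * avg_code_len = 9008 * 11.71 = 105483.68 bits
ratio = original_size / compressed_size = 144128 / 105483.68 = 1.3664

Compression ratio = 1.3664


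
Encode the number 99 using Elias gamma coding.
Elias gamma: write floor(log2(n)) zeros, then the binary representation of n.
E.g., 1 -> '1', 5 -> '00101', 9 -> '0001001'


num_bits = floor(log2(99)) + 1 = 7
leading_zeros = num_bits - 1 = 6
binary(99) = 1100011

Elias gamma(99) = '000000' + '1100011' = 0000001100011 (13 bits)


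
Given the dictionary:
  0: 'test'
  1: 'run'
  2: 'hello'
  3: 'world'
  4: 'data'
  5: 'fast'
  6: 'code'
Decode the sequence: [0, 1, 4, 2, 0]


Look up each index in the dictionary:
  0 -> 'test'
  1 -> 'run'
  4 -> 'data'
  2 -> 'hello'
  0 -> 'test'

Decoded: "test run data hello test"


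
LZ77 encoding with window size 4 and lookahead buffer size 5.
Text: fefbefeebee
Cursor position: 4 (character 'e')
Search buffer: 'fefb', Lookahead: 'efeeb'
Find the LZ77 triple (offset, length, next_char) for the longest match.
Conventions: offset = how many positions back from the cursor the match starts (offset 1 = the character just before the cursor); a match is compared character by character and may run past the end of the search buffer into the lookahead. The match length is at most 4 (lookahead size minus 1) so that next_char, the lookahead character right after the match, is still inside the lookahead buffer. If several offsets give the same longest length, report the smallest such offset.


Try each offset into the search buffer:
  offset=1 (pos 3, char 'b'): match length 0
  offset=2 (pos 2, char 'f'): match length 0
  offset=3 (pos 1, char 'e'): match length 2
  offset=4 (pos 0, char 'f'): match length 0
Longest match has length 2 at offset 3.
next_char = character at position 4 + 2 = 6 -> 'e'

Best match: offset=3, length=2 (matching 'ef' starting at position 1)
LZ77 triple: (3, 2, 'e')


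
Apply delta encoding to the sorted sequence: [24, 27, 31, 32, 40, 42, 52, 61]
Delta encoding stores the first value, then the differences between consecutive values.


First value: 24
Deltas:
  27 - 24 = 3
  31 - 27 = 4
  32 - 31 = 1
  40 - 32 = 8
  42 - 40 = 2
  52 - 42 = 10
  61 - 52 = 9


Delta encoded: [24, 3, 4, 1, 8, 2, 10, 9]


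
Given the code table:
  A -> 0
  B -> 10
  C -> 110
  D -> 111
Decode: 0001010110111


Decoding:
0 -> A
0 -> A
0 -> A
10 -> B
10 -> B
110 -> C
111 -> D


Result: AAABBCD


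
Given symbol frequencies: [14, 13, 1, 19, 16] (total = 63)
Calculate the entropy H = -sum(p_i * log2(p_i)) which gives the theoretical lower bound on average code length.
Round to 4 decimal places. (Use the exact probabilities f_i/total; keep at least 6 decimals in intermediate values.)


Per-symbol terms -p_i * log2(p_i) with p_i = f_i/63:
  p = 14/63 = 0.222222: log2(p) = -2.169925, -p*log2(p) = 0.482206
  p = 13/63 = 0.206349: log2(p) = -2.276840, -p*log2(p) = 0.469824
  p = 1/63 = 0.015873: log2(p) = -5.977280, -p*log2(p) = 0.094877
  p = 19/63 = 0.301587: log2(p) = -1.729352, -p*log2(p) = 0.521551
  p = 16/63 = 0.253968: log2(p) = -1.977280, -p*log2(p) = 0.502166
H = 0.482206 + 0.469824 + 0.094877 + 0.521551 + 0.502166 = 2.070624

H = 2.0706 bits/symbol


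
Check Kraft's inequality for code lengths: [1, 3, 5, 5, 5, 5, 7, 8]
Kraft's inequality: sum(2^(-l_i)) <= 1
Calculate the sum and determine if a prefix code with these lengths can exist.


Sum = 2^(-1) + 2^(-3) + 2^(-5) + 2^(-5) + 2^(-5) + 2^(-5) + 2^(-7) + 2^(-8)
    = 0.5 + 0.125 + 0.03125 + 0.03125 + 0.03125 + 0.03125 + 0.0078125 + 0.00390625
    = 195/256 = 0.76171875
Since 0.76171875 <= 1, Kraft's inequality IS satisfied.
A prefix code with these lengths CAN exist.

Kraft sum = 0.76171875. Satisfied.


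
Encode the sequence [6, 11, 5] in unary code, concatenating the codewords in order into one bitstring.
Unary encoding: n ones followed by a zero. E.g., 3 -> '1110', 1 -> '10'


Encode each number as n ones followed by a terminating 0:
  6 -> 1111110 (7 bits)
  11 -> 111111111110 (12 bits)
  5 -> 111110 (6 bits)
Total length = 7 + 12 + 6 = 25 bits.

Unary([6, 11, 5]) = 1111110111111111110111110 (25 bits)


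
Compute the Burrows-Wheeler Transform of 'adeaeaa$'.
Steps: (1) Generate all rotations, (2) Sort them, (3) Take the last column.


Rotations (sorted):
  0: $adeaeaa -> last char: a
  1: a$adeaea -> last char: a
  2: aa$adeae -> last char: e
  3: adeaeaa$ -> last char: $
  4: aeaa$ade -> last char: e
  5: deaeaa$a -> last char: a
  6: eaa$adea -> last char: a
  7: eaeaa$ad -> last char: d


BWT = aae$eaad


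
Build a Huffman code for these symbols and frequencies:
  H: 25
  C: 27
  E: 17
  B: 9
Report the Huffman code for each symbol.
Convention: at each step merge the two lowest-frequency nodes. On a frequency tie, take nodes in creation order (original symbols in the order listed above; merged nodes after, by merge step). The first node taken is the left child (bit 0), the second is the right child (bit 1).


Huffman tree construction:
Step 1: Merge B(9) + E(17) = 26
Step 2: Merge H(25) + (B+E)(26) = 51
Step 3: Merge C(27) + (H+(B+E))(51) = 78
Read each symbol's code off the tree from the root (left child = 0, right child = 1).

Codes:
  H: 10 (length 2)
  C: 0 (length 1)
  E: 111 (length 3)
  B: 110 (length 3)
Average code length: 155/78 = 1.9872 bits/symbol


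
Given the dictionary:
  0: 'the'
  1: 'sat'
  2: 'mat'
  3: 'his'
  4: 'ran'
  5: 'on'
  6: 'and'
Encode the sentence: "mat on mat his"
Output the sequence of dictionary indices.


Look up each word in the dictionary:
  'mat' -> 2
  'on' -> 5
  'mat' -> 2
  'his' -> 3

Encoded: [2, 5, 2, 3]


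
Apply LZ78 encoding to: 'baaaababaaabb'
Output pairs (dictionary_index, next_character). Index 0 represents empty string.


LZ78 encoding steps:
Dictionary: {0: ''}
Step 1: w='' (idx 0), next='b' -> output (0, 'b'), add 'b' as idx 1
Step 2: w='' (idx 0), next='a' -> output (0, 'a'), add 'a' as idx 2
Step 3: w='a' (idx 2), next='a' -> output (2, 'a'), add 'aa' as idx 3
Step 4: w='a' (idx 2), next='b' -> output (2, 'b'), add 'ab' as idx 4
Step 5: w='ab' (idx 4), next='a' -> output (4, 'a'), add 'aba' as idx 5
Step 6: w='aa' (idx 3), next='b' -> output (3, 'b'), add 'aab' as idx 6
Step 7: w='b' (idx 1), end of input -> output (1, '')


Encoded: [(0, 'b'), (0, 'a'), (2, 'a'), (2, 'b'), (4, 'a'), (3, 'b'), (1, '')]


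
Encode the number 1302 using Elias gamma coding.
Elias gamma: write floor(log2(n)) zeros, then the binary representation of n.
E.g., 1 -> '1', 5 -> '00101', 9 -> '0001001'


num_bits = floor(log2(1302)) + 1 = 11
leading_zeros = num_bits - 1 = 10
binary(1302) = 10100010110

Elias gamma(1302) = '0000000000' + '10100010110' = 000000000010100010110 (21 bits)


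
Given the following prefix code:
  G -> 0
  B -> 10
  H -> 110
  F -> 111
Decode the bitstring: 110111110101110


Decoding step by step:
Bits 110 -> H
Bits 111 -> F
Bits 110 -> H
Bits 10 -> B
Bits 111 -> F
Bits 0 -> G


Decoded message: HFHBFG


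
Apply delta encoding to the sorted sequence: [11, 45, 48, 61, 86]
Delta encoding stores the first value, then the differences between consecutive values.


First value: 11
Deltas:
  45 - 11 = 34
  48 - 45 = 3
  61 - 48 = 13
  86 - 61 = 25


Delta encoded: [11, 34, 3, 13, 25]


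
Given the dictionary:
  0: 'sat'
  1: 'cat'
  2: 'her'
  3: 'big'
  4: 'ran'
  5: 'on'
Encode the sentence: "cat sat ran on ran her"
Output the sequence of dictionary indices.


Look up each word in the dictionary:
  'cat' -> 1
  'sat' -> 0
  'ran' -> 4
  'on' -> 5
  'ran' -> 4
  'her' -> 2

Encoded: [1, 0, 4, 5, 4, 2]


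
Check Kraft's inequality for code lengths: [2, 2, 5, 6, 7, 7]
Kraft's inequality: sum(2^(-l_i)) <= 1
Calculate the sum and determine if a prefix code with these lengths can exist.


Sum = 2^(-2) + 2^(-2) + 2^(-5) + 2^(-6) + 2^(-7) + 2^(-7)
    = 0.25 + 0.25 + 0.03125 + 0.015625 + 0.0078125 + 0.0078125
    = 72/128 = 0.5625
Since 0.5625 <= 1, Kraft's inequality IS satisfied.
A prefix code with these lengths CAN exist.

Kraft sum = 0.5625. Satisfied.


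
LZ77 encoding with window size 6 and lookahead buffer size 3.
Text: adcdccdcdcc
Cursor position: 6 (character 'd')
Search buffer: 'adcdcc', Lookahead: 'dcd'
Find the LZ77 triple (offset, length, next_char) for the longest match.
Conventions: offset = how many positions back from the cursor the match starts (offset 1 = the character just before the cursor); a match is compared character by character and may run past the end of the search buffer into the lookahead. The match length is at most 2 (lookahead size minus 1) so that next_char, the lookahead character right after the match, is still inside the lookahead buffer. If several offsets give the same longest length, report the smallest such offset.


Try each offset into the search buffer:
  offset=1 (pos 5, char 'c'): match length 0
  offset=2 (pos 4, char 'c'): match length 0
  offset=3 (pos 3, char 'd'): match length 2
  offset=4 (pos 2, char 'c'): match length 0
  offset=5 (pos 1, char 'd'): match length 2
  offset=6 (pos 0, char 'a'): match length 0
Longest match has length 2, found at offsets 3, 5; take the smallest, offset 3.
next_char = character at position 6 + 2 = 8 -> 'd'

Best match: offset=3, length=2 (matching 'dc' starting at position 3)
LZ77 triple: (3, 2, 'd')


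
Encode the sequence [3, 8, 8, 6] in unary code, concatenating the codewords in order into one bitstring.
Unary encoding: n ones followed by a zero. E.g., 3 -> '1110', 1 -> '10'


Encode each number as n ones followed by a terminating 0:
  3 -> 1110 (4 bits)
  8 -> 111111110 (9 bits)
  8 -> 111111110 (9 bits)
  6 -> 1111110 (7 bits)
Total length = 4 + 9 + 9 + 7 = 29 bits.

Unary([3, 8, 8, 6]) = 11101111111101111111101111110 (29 bits)


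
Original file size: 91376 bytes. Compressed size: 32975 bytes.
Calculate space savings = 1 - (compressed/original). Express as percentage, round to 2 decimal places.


ratio = compressed/original = 32975/91376 = 0.360872
savings = 1 - ratio = 1 - 0.360872 = 0.639128
as a percentage: 0.639128 * 100 = 63.91%

Space savings = 1 - 32975/91376 = 63.91%


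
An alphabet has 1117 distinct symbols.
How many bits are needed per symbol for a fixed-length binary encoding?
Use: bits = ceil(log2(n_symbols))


log2(1117) = 10.1254
Bracket: 2^10 = 1024 < 1117 <= 2^11 = 2048
So ceil(log2(1117)) = 11

bits = ceil(log2(1117)) = ceil(10.1254) = 11 bits


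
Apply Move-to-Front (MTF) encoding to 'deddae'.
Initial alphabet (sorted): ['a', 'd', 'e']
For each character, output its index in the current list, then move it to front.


MTF encoding:
'd': index 1 in ['a', 'd', 'e'] -> ['d', 'a', 'e']
'e': index 2 in ['d', 'a', 'e'] -> ['e', 'd', 'a']
'd': index 1 in ['e', 'd', 'a'] -> ['d', 'e', 'a']
'd': index 0 in ['d', 'e', 'a'] -> ['d', 'e', 'a']
'a': index 2 in ['d', 'e', 'a'] -> ['a', 'd', 'e']
'e': index 2 in ['a', 'd', 'e'] -> ['e', 'a', 'd']


Output: [1, 2, 1, 0, 2, 2]


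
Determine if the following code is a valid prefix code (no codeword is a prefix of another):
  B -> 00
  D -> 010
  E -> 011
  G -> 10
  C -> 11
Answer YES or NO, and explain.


Checking each pair (does one codeword prefix another?):
  B='00' vs D='010': no prefix
  B='00' vs E='011': no prefix
  B='00' vs G='10': no prefix
  B='00' vs C='11': no prefix
  D='010' vs B='00': no prefix
  D='010' vs E='011': no prefix
  D='010' vs G='10': no prefix
  D='010' vs C='11': no prefix
  E='011' vs B='00': no prefix
  E='011' vs D='010': no prefix
  E='011' vs G='10': no prefix
  E='011' vs C='11': no prefix
  G='10' vs B='00': no prefix
  G='10' vs D='010': no prefix
  G='10' vs E='011': no prefix
  G='10' vs C='11': no prefix
  C='11' vs B='00': no prefix
  C='11' vs D='010': no prefix
  C='11' vs E='011': no prefix
  C='11' vs G='10': no prefix
No violation found over all pairs.

YES -- this is a valid prefix code. No codeword is a prefix of any other codeword.


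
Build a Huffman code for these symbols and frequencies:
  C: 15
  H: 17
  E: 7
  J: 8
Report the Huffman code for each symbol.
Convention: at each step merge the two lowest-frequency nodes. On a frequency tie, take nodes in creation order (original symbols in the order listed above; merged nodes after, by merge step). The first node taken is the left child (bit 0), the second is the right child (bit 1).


Huffman tree construction:
Step 1: Merge E(7) + J(8) = 15
Step 2: Merge C(15) + (E+J)(15) = 30
Step 3: Merge H(17) + (C+(E+J))(30) = 47
Read each symbol's code off the tree from the root (left child = 0, right child = 1).

Codes:
  C: 10 (length 2)
  H: 0 (length 1)
  E: 110 (length 3)
  J: 111 (length 3)
Average code length: 92/47 = 1.9574 bits/symbol


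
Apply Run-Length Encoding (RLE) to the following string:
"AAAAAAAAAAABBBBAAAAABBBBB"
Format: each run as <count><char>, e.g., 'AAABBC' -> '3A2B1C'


Scanning runs left to right:
  i=0: run of 'A' x 11 -> '11A'
  i=11: run of 'B' x 4 -> '4B'
  i=15: run of 'A' x 5 -> '5A'
  i=20: run of 'B' x 5 -> '5B'

RLE = 11A4B5A5B


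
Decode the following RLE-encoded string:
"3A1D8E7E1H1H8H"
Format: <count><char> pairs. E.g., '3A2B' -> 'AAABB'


Expanding each <count><char> pair:
  3A -> 'AAA'
  1D -> 'D'
  8E -> 'EEEEEEEE'
  7E -> 'EEEEEEE'
  1H -> 'H'
  1H -> 'H'
  8H -> 'HHHHHHHH'

Decoded = AAADEEEEEEEEEEEEEEEHHHHHHHHHH


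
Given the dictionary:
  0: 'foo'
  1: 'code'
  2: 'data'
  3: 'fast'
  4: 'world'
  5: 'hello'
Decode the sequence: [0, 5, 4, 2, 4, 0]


Look up each index in the dictionary:
  0 -> 'foo'
  5 -> 'hello'
  4 -> 'world'
  2 -> 'data'
  4 -> 'world'
  0 -> 'foo'

Decoded: "foo hello world data world foo"


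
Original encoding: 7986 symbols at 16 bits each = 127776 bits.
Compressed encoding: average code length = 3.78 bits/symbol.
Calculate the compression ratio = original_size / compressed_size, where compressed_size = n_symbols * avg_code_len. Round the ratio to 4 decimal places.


original_size = n_symbols * orig_bits = 7986 * 16 = 127776 bits
compressed_size = n_symbols * avg_code_len = 7986 * 3.78 = 30187.08 bits
ratio = original_size / compressed_size = 127776 / 30187.08 = 4.2328

Compression ratio = 4.2328


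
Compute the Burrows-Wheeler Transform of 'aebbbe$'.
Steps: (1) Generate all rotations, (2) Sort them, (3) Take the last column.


Rotations (sorted):
  0: $aebbbe -> last char: e
  1: aebbbe$ -> last char: $
  2: bbbe$ae -> last char: e
  3: bbe$aeb -> last char: b
  4: be$aebb -> last char: b
  5: e$aebbb -> last char: b
  6: ebbbe$a -> last char: a


BWT = e$ebbba


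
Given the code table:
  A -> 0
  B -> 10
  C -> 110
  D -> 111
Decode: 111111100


Decoding:
111 -> D
111 -> D
10 -> B
0 -> A


Result: DDBA


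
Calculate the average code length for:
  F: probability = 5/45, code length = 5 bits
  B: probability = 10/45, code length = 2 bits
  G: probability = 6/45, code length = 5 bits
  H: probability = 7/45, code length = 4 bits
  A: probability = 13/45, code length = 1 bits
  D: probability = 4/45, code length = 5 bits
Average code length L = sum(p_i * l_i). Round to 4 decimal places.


Weighted contributions p_i * l_i:
  F: (5/45) * 5 = 25/45
  B: (10/45) * 2 = 20/45
  G: (6/45) * 5 = 30/45
  H: (7/45) * 4 = 28/45
  A: (13/45) * 1 = 13/45
  D: (4/45) * 5 = 20/45
Sum = (25 + 20 + 30 + 28 + 13 + 20)/45 = 136/45

L = 136/45 = 3.0222 bits/symbol


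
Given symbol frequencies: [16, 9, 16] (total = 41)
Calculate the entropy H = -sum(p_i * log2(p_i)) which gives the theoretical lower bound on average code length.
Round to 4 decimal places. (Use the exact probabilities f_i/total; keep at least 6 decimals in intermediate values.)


Per-symbol terms -p_i * log2(p_i) with p_i = f_i/41:
  p = 16/41 = 0.390244: log2(p) = -1.357552, -p*log2(p) = 0.529776
  p = 9/41 = 0.219512: log2(p) = -2.187627, -p*log2(p) = 0.480211
  p = 16/41 = 0.390244: log2(p) = -1.357552, -p*log2(p) = 0.529776
H = 0.529776 + 0.480211 + 0.529776 = 1.539763

H = 1.5398 bits/symbol


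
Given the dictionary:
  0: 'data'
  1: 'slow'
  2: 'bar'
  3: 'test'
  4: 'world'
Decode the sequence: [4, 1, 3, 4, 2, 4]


Look up each index in the dictionary:
  4 -> 'world'
  1 -> 'slow'
  3 -> 'test'
  4 -> 'world'
  2 -> 'bar'
  4 -> 'world'

Decoded: "world slow test world bar world"


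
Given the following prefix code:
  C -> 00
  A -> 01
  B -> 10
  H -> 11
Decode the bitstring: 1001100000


Decoding step by step:
Bits 10 -> B
Bits 01 -> A
Bits 10 -> B
Bits 00 -> C
Bits 00 -> C


Decoded message: BABCC


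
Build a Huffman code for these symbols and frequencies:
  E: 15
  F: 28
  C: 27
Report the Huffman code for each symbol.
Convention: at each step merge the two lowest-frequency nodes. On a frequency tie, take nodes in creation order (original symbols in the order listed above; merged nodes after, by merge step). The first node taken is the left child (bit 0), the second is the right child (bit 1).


Huffman tree construction:
Step 1: Merge E(15) + C(27) = 42
Step 2: Merge F(28) + (E+C)(42) = 70
Read each symbol's code off the tree from the root (left child = 0, right child = 1).

Codes:
  E: 10 (length 2)
  F: 0 (length 1)
  C: 11 (length 2)
Average code length: 112/70 = 1.6000 bits/symbol


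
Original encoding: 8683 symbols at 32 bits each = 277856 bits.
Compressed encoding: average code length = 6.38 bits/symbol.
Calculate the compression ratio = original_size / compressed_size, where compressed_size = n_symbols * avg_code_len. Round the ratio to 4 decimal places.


original_size = n_symbols * orig_bits = 8683 * 32 = 277856 bits
compressed_size = n_symbols * avg_code_len = 8683 * 6.38 = 55397.54 bits
ratio = original_size / compressed_size = 277856 / 55397.54 = 5.0157

Compression ratio = 5.0157


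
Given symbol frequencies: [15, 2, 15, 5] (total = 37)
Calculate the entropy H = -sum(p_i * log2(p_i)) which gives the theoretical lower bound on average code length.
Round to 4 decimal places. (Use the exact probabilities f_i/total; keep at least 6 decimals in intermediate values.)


Per-symbol terms -p_i * log2(p_i) with p_i = f_i/37:
  p = 15/37 = 0.405405: log2(p) = -1.302563, -p*log2(p) = 0.528066
  p = 2/37 = 0.054054: log2(p) = -4.209453, -p*log2(p) = 0.227538
  p = 15/37 = 0.405405: log2(p) = -1.302563, -p*log2(p) = 0.528066
  p = 5/37 = 0.135135: log2(p) = -2.887525, -p*log2(p) = 0.390206
H = 0.528066 + 0.227538 + 0.528066 + 0.390206 = 1.673876

H = 1.6739 bits/symbol


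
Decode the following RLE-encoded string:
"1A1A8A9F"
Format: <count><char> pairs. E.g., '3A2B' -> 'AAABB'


Expanding each <count><char> pair:
  1A -> 'A'
  1A -> 'A'
  8A -> 'AAAAAAAA'
  9F -> 'FFFFFFFFF'

Decoded = AAAAAAAAAAFFFFFFFFF


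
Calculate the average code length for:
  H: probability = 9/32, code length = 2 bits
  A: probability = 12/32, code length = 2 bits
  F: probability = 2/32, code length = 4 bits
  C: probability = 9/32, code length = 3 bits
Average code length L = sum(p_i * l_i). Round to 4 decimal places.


Weighted contributions p_i * l_i:
  H: (9/32) * 2 = 18/32
  A: (12/32) * 2 = 24/32
  F: (2/32) * 4 = 8/32
  C: (9/32) * 3 = 27/32
Sum = (18 + 24 + 8 + 27)/32 = 77/32

L = 77/32 = 2.4063 bits/symbol


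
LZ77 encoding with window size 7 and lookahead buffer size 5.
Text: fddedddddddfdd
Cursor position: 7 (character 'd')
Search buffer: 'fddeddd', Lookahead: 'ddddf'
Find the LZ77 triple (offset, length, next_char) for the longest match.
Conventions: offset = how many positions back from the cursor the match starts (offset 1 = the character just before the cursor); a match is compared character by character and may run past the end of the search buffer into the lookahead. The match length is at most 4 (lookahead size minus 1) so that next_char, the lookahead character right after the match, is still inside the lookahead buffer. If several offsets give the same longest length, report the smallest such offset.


Try each offset into the search buffer:
  offset=1 (pos 6, char 'd'): match length 4
  offset=2 (pos 5, char 'd'): match length 4
  offset=3 (pos 4, char 'd'): match length 4
  offset=4 (pos 3, char 'e'): match length 0
  offset=5 (pos 2, char 'd'): match length 1
  offset=6 (pos 1, char 'd'): match length 2
  offset=7 (pos 0, char 'f'): match length 0
Longest match has length 4, found at offsets 1, 2, 3; take the smallest, offset 1.
next_char = character at position 7 + 4 = 11 -> 'f'

Best match: offset=1, length=4 (matching 'dddd' starting at position 6)
LZ77 triple: (1, 4, 'f')


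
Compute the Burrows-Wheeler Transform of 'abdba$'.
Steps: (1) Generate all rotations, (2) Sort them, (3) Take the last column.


Rotations (sorted):
  0: $abdba -> last char: a
  1: a$abdb -> last char: b
  2: abdba$ -> last char: $
  3: ba$abd -> last char: d
  4: bdba$a -> last char: a
  5: dba$ab -> last char: b


BWT = ab$dab


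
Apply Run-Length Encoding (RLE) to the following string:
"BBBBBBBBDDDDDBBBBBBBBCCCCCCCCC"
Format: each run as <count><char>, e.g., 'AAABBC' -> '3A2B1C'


Scanning runs left to right:
  i=0: run of 'B' x 8 -> '8B'
  i=8: run of 'D' x 5 -> '5D'
  i=13: run of 'B' x 8 -> '8B'
  i=21: run of 'C' x 9 -> '9C'

RLE = 8B5D8B9C


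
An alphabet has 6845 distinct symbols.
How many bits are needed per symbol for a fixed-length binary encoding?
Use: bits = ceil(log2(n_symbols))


log2(6845) = 12.7408
Bracket: 2^12 = 4096 < 6845 <= 2^13 = 8192
So ceil(log2(6845)) = 13

bits = ceil(log2(6845)) = ceil(12.7408) = 13 bits


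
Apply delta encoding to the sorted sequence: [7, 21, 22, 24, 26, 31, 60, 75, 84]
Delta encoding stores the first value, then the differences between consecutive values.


First value: 7
Deltas:
  21 - 7 = 14
  22 - 21 = 1
  24 - 22 = 2
  26 - 24 = 2
  31 - 26 = 5
  60 - 31 = 29
  75 - 60 = 15
  84 - 75 = 9


Delta encoded: [7, 14, 1, 2, 2, 5, 29, 15, 9]


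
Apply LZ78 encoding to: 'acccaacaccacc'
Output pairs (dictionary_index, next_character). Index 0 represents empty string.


LZ78 encoding steps:
Dictionary: {0: ''}
Step 1: w='' (idx 0), next='a' -> output (0, 'a'), add 'a' as idx 1
Step 2: w='' (idx 0), next='c' -> output (0, 'c'), add 'c' as idx 2
Step 3: w='c' (idx 2), next='c' -> output (2, 'c'), add 'cc' as idx 3
Step 4: w='a' (idx 1), next='a' -> output (1, 'a'), add 'aa' as idx 4
Step 5: w='c' (idx 2), next='a' -> output (2, 'a'), add 'ca' as idx 5
Step 6: w='cc' (idx 3), next='a' -> output (3, 'a'), add 'cca' as idx 6
Step 7: w='cc' (idx 3), end of input -> output (3, '')


Encoded: [(0, 'a'), (0, 'c'), (2, 'c'), (1, 'a'), (2, 'a'), (3, 'a'), (3, '')]


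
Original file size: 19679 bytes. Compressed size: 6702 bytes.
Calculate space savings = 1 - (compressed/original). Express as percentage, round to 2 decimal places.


ratio = compressed/original = 6702/19679 = 0.340566
savings = 1 - ratio = 1 - 0.340566 = 0.659434
as a percentage: 0.659434 * 100 = 65.94%

Space savings = 1 - 6702/19679 = 65.94%


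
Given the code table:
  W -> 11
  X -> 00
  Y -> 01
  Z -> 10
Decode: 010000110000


Decoding:
01 -> Y
00 -> X
00 -> X
11 -> W
00 -> X
00 -> X


Result: YXXWXX


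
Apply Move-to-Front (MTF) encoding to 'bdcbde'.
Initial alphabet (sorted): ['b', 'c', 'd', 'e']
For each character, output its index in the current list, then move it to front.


MTF encoding:
'b': index 0 in ['b', 'c', 'd', 'e'] -> ['b', 'c', 'd', 'e']
'd': index 2 in ['b', 'c', 'd', 'e'] -> ['d', 'b', 'c', 'e']
'c': index 2 in ['d', 'b', 'c', 'e'] -> ['c', 'd', 'b', 'e']
'b': index 2 in ['c', 'd', 'b', 'e'] -> ['b', 'c', 'd', 'e']
'd': index 2 in ['b', 'c', 'd', 'e'] -> ['d', 'b', 'c', 'e']
'e': index 3 in ['d', 'b', 'c', 'e'] -> ['e', 'd', 'b', 'c']


Output: [0, 2, 2, 2, 2, 3]


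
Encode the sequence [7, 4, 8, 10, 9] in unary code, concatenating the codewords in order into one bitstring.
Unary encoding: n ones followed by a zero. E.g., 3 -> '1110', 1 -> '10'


Encode each number as n ones followed by a terminating 0:
  7 -> 11111110 (8 bits)
  4 -> 11110 (5 bits)
  8 -> 111111110 (9 bits)
  10 -> 11111111110 (11 bits)
  9 -> 1111111110 (10 bits)
Total length = 8 + 5 + 9 + 11 + 10 = 43 bits.

Unary([7, 4, 8, 10, 9]) = 1111111011110111111110111111111101111111110 (43 bits)


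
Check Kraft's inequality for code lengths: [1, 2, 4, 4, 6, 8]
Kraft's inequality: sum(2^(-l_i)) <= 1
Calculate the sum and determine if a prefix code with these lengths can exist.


Sum = 2^(-1) + 2^(-2) + 2^(-4) + 2^(-4) + 2^(-6) + 2^(-8)
    = 0.5 + 0.25 + 0.0625 + 0.0625 + 0.015625 + 0.00390625
    = 229/256 = 0.89453125
Since 0.89453125 <= 1, Kraft's inequality IS satisfied.
A prefix code with these lengths CAN exist.

Kraft sum = 0.89453125. Satisfied.


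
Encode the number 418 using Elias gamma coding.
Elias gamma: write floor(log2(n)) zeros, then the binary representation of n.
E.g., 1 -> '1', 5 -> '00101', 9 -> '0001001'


num_bits = floor(log2(418)) + 1 = 9
leading_zeros = num_bits - 1 = 8
binary(418) = 110100010

Elias gamma(418) = '00000000' + '110100010' = 00000000110100010 (17 bits)


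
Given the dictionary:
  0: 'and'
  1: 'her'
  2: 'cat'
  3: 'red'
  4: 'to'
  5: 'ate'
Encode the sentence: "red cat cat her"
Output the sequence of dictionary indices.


Look up each word in the dictionary:
  'red' -> 3
  'cat' -> 2
  'cat' -> 2
  'her' -> 1

Encoded: [3, 2, 2, 1]


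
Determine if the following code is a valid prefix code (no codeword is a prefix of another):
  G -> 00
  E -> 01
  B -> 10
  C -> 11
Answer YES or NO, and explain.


Checking each pair (does one codeword prefix another?):
  G='00' vs E='01': no prefix
  G='00' vs B='10': no prefix
  G='00' vs C='11': no prefix
  E='01' vs G='00': no prefix
  E='01' vs B='10': no prefix
  E='01' vs C='11': no prefix
  B='10' vs G='00': no prefix
  B='10' vs E='01': no prefix
  B='10' vs C='11': no prefix
  C='11' vs G='00': no prefix
  C='11' vs E='01': no prefix
  C='11' vs B='10': no prefix
No violation found over all pairs.

YES -- this is a valid prefix code. No codeword is a prefix of any other codeword.


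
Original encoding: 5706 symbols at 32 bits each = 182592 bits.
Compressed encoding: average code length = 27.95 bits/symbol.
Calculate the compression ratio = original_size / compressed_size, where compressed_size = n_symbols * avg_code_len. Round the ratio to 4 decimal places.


original_size = n_symbols * orig_bits = 5706 * 32 = 182592 bits
compressed_size = n_symbols * avg_code_len = 5706 * 27.95 = 159482.7 bits
ratio = original_size / compressed_size = 182592 / 159482.7 = 1.1449

Compression ratio = 1.1449


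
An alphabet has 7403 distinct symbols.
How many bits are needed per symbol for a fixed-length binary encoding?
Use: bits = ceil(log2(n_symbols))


log2(7403) = 12.8539
Bracket: 2^12 = 4096 < 7403 <= 2^13 = 8192
So ceil(log2(7403)) = 13

bits = ceil(log2(7403)) = ceil(12.8539) = 13 bits


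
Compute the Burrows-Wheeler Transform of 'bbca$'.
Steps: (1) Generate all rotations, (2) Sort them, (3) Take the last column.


Rotations (sorted):
  0: $bbca -> last char: a
  1: a$bbc -> last char: c
  2: bbca$ -> last char: $
  3: bca$b -> last char: b
  4: ca$bb -> last char: b


BWT = ac$bb


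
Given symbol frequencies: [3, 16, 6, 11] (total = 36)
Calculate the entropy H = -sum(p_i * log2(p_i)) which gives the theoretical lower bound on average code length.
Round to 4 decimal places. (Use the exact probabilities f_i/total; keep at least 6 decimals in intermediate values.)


Per-symbol terms -p_i * log2(p_i) with p_i = f_i/36:
  p = 3/36 = 0.083333: log2(p) = -3.584963, -p*log2(p) = 0.298747
  p = 16/36 = 0.444444: log2(p) = -1.169925, -p*log2(p) = 0.519967
  p = 6/36 = 0.166667: log2(p) = -2.584963, -p*log2(p) = 0.430827
  p = 11/36 = 0.305556: log2(p) = -1.710493, -p*log2(p) = 0.522651
H = 0.298747 + 0.519967 + 0.430827 + 0.522651 = 1.772192

H = 1.7722 bits/symbol


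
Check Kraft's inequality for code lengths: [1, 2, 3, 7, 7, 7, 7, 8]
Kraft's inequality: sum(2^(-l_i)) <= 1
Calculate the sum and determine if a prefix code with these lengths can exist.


Sum = 2^(-1) + 2^(-2) + 2^(-3) + 2^(-7) + 2^(-7) + 2^(-7) + 2^(-7) + 2^(-8)
    = 0.5 + 0.25 + 0.125 + 0.0078125 + 0.0078125 + 0.0078125 + 0.0078125 + 0.00390625
    = 233/256 = 0.91015625
Since 0.91015625 <= 1, Kraft's inequality IS satisfied.
A prefix code with these lengths CAN exist.

Kraft sum = 0.91015625. Satisfied.


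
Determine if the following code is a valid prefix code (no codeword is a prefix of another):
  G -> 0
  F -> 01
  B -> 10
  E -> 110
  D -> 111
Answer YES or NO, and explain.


Checking each pair (does one codeword prefix another?):
  G='0' vs F='01': prefix -- VIOLATION

NO -- this is NOT a valid prefix code. G (0) is a prefix of F (01).


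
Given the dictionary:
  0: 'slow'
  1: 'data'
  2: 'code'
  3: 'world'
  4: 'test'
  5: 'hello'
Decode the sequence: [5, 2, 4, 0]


Look up each index in the dictionary:
  5 -> 'hello'
  2 -> 'code'
  4 -> 'test'
  0 -> 'slow'

Decoded: "hello code test slow"


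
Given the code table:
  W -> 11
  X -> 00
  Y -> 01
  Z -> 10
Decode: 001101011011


Decoding:
00 -> X
11 -> W
01 -> Y
01 -> Y
10 -> Z
11 -> W


Result: XWYYZW


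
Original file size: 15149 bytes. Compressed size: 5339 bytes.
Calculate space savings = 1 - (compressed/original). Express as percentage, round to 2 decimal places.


ratio = compressed/original = 5339/15149 = 0.352433
savings = 1 - ratio = 1 - 0.352433 = 0.647567
as a percentage: 0.647567 * 100 = 64.76%

Space savings = 1 - 5339/15149 = 64.76%


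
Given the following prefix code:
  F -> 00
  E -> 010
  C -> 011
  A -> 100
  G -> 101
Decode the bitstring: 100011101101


Decoding step by step:
Bits 100 -> A
Bits 011 -> C
Bits 101 -> G
Bits 101 -> G


Decoded message: ACGG


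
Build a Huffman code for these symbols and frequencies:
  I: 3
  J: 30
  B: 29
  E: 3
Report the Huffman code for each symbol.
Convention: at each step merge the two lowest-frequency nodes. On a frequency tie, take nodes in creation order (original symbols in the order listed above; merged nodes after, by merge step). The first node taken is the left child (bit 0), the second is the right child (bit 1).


Huffman tree construction:
Step 1: Merge I(3) + E(3) = 6
Step 2: Merge (I+E)(6) + B(29) = 35
Step 3: Merge J(30) + ((I+E)+B)(35) = 65
Read each symbol's code off the tree from the root (left child = 0, right child = 1).

Codes:
  I: 100 (length 3)
  J: 0 (length 1)
  B: 11 (length 2)
  E: 101 (length 3)
Average code length: 106/65 = 1.6308 bits/symbol


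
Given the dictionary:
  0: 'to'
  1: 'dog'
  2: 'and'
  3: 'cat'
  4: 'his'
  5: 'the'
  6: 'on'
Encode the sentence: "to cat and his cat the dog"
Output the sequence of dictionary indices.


Look up each word in the dictionary:
  'to' -> 0
  'cat' -> 3
  'and' -> 2
  'his' -> 4
  'cat' -> 3
  'the' -> 5
  'dog' -> 1

Encoded: [0, 3, 2, 4, 3, 5, 1]


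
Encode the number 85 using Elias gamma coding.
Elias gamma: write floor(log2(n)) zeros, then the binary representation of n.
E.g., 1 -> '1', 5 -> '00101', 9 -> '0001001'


num_bits = floor(log2(85)) + 1 = 7
leading_zeros = num_bits - 1 = 6
binary(85) = 1010101

Elias gamma(85) = '000000' + '1010101' = 0000001010101 (13 bits)


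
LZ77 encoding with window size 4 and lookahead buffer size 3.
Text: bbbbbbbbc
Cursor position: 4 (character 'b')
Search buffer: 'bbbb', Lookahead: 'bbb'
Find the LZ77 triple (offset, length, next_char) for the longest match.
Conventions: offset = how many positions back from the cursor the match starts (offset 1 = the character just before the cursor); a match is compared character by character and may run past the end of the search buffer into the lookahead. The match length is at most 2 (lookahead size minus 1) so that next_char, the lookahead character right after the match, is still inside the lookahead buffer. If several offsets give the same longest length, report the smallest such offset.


Try each offset into the search buffer:
  offset=1 (pos 3, char 'b'): match length 2
  offset=2 (pos 2, char 'b'): match length 2
  offset=3 (pos 1, char 'b'): match length 2
  offset=4 (pos 0, char 'b'): match length 2
Longest match has length 2, found at offsets 1, 2, 3, 4; take the smallest, offset 1.
next_char = character at position 4 + 2 = 6 -> 'b'

Best match: offset=1, length=2 (matching 'bb' starting at position 3)
LZ77 triple: (1, 2, 'b')


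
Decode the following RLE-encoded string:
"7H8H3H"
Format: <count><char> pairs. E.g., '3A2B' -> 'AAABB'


Expanding each <count><char> pair:
  7H -> 'HHHHHHH'
  8H -> 'HHHHHHHH'
  3H -> 'HHH'

Decoded = HHHHHHHHHHHHHHHHHH


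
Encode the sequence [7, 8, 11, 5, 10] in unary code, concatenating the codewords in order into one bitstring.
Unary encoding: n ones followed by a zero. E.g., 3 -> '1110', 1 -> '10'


Encode each number as n ones followed by a terminating 0:
  7 -> 11111110 (8 bits)
  8 -> 111111110 (9 bits)
  11 -> 111111111110 (12 bits)
  5 -> 111110 (6 bits)
  10 -> 11111111110 (11 bits)
Total length = 8 + 9 + 12 + 6 + 11 = 46 bits.

Unary([7, 8, 11, 5, 10]) = 1111111011111111011111111111011111011111111110 (46 bits)


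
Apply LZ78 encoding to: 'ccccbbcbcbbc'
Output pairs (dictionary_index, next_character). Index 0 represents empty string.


LZ78 encoding steps:
Dictionary: {0: ''}
Step 1: w='' (idx 0), next='c' -> output (0, 'c'), add 'c' as idx 1
Step 2: w='c' (idx 1), next='c' -> output (1, 'c'), add 'cc' as idx 2
Step 3: w='c' (idx 1), next='b' -> output (1, 'b'), add 'cb' as idx 3
Step 4: w='' (idx 0), next='b' -> output (0, 'b'), add 'b' as idx 4
Step 5: w='cb' (idx 3), next='c' -> output (3, 'c'), add 'cbc' as idx 5
Step 6: w='b' (idx 4), next='b' -> output (4, 'b'), add 'bb' as idx 6
Step 7: w='c' (idx 1), end of input -> output (1, '')


Encoded: [(0, 'c'), (1, 'c'), (1, 'b'), (0, 'b'), (3, 'c'), (4, 'b'), (1, '')]


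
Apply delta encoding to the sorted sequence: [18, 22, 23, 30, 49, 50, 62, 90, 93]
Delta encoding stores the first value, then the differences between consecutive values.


First value: 18
Deltas:
  22 - 18 = 4
  23 - 22 = 1
  30 - 23 = 7
  49 - 30 = 19
  50 - 49 = 1
  62 - 50 = 12
  90 - 62 = 28
  93 - 90 = 3


Delta encoded: [18, 4, 1, 7, 19, 1, 12, 28, 3]


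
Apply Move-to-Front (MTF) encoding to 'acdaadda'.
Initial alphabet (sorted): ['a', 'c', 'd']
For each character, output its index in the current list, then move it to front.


MTF encoding:
'a': index 0 in ['a', 'c', 'd'] -> ['a', 'c', 'd']
'c': index 1 in ['a', 'c', 'd'] -> ['c', 'a', 'd']
'd': index 2 in ['c', 'a', 'd'] -> ['d', 'c', 'a']
'a': index 2 in ['d', 'c', 'a'] -> ['a', 'd', 'c']
'a': index 0 in ['a', 'd', 'c'] -> ['a', 'd', 'c']
'd': index 1 in ['a', 'd', 'c'] -> ['d', 'a', 'c']
'd': index 0 in ['d', 'a', 'c'] -> ['d', 'a', 'c']
'a': index 1 in ['d', 'a', 'c'] -> ['a', 'd', 'c']


Output: [0, 1, 2, 2, 0, 1, 0, 1]


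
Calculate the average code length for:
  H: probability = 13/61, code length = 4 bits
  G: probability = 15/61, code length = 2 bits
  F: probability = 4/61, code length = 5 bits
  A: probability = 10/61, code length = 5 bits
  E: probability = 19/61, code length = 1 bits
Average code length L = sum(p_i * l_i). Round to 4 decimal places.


Weighted contributions p_i * l_i:
  H: (13/61) * 4 = 52/61
  G: (15/61) * 2 = 30/61
  F: (4/61) * 5 = 20/61
  A: (10/61) * 5 = 50/61
  E: (19/61) * 1 = 19/61
Sum = (52 + 30 + 20 + 50 + 19)/61 = 171/61

L = 171/61 = 2.8033 bits/symbol


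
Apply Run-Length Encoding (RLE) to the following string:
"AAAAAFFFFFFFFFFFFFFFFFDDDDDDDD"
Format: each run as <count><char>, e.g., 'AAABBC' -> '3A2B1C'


Scanning runs left to right:
  i=0: run of 'A' x 5 -> '5A'
  i=5: run of 'F' x 17 -> '17F'
  i=22: run of 'D' x 8 -> '8D'

RLE = 5A17F8D


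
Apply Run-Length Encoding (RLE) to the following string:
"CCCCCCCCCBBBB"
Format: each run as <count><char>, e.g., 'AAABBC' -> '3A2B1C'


Scanning runs left to right:
  i=0: run of 'C' x 9 -> '9C'
  i=9: run of 'B' x 4 -> '4B'

RLE = 9C4B


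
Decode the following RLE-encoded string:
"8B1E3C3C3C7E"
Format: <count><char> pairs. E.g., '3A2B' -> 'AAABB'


Expanding each <count><char> pair:
  8B -> 'BBBBBBBB'
  1E -> 'E'
  3C -> 'CCC'
  3C -> 'CCC'
  3C -> 'CCC'
  7E -> 'EEEEEEE'

Decoded = BBBBBBBBECCCCCCCCCEEEEEEE


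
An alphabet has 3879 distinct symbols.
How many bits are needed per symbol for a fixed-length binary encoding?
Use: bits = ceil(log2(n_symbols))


log2(3879) = 11.9215
Bracket: 2^11 = 2048 < 3879 <= 2^12 = 4096
So ceil(log2(3879)) = 12

bits = ceil(log2(3879)) = ceil(11.9215) = 12 bits


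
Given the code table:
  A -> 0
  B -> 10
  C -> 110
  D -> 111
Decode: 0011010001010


Decoding:
0 -> A
0 -> A
110 -> C
10 -> B
0 -> A
0 -> A
10 -> B
10 -> B


Result: AACBAABB


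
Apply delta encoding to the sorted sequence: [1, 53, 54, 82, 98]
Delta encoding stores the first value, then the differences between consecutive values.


First value: 1
Deltas:
  53 - 1 = 52
  54 - 53 = 1
  82 - 54 = 28
  98 - 82 = 16


Delta encoded: [1, 52, 1, 28, 16]


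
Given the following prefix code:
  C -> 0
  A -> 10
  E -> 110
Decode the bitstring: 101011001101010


Decoding step by step:
Bits 10 -> A
Bits 10 -> A
Bits 110 -> E
Bits 0 -> C
Bits 110 -> E
Bits 10 -> A
Bits 10 -> A


Decoded message: AAECEAA
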